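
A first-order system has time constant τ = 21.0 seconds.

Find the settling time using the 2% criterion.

For first-order system, 2% settling time ≈ 4τ = 4 × 21.0 = 84.0 s.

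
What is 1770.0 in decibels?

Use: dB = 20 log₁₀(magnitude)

dB = 20 log₁₀(1770.0) = 65.0 dB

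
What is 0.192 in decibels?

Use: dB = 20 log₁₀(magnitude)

dB = 20 log₁₀(0.192) = -14.3 dB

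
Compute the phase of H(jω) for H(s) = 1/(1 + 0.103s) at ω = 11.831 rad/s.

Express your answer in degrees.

Phase = -arctan(ωτ) = -arctan(11.831 × 0.103) = -50.6°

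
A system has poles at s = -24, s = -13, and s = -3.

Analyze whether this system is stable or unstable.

All poles are in the left half-plane. System is stable.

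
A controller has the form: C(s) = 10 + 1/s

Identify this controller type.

This is a Proportional-Integral (PI) controller.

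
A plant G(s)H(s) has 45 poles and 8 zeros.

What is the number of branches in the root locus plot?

Root locus has n branches where n = number of poles = 45.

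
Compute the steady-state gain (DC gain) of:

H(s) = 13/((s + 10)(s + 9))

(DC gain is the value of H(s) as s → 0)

DC gain = H(0) = 13/(10 × 9) = 13/90 = 0.1444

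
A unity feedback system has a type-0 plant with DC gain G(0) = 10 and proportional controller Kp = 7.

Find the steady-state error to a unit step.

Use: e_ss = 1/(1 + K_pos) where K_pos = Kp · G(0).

K_pos = Kp · G(0) = 7 × 10 = 70. e_ss = 1/(1 + 70) = 0.0141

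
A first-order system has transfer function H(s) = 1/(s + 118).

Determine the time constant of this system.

For H(s) = 1/(s + 1/τ), the pole is at -1/τ = -118, so τ = 1/118 = 0.0085 s.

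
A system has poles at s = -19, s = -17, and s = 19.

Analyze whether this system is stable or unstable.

Pole(s) at s = 19 are not in the left half-plane. System is unstable.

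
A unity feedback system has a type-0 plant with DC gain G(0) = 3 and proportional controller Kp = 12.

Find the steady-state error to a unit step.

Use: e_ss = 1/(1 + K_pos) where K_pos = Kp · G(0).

K_pos = Kp · G(0) = 12 × 3 = 36. e_ss = 1/(1 + 36) = 0.0270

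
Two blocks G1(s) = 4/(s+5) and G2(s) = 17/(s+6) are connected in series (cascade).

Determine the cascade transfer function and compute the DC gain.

Series: multiply transfer functions. G_eq = 4/(s+5) × 17/(s+6) = 68/((s+5)(s+6)). DC gain = 68/(5×6) = 2.2667.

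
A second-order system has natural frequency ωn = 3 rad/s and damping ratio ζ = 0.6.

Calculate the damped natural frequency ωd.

ωd = ωn√(1 - ζ²) = 3√(1 - 0.6²) = 2.4 rad/s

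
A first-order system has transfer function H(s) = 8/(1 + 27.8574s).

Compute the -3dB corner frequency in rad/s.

Corner frequency = 1/τ = 1/27.8574 = 0.036 rad/s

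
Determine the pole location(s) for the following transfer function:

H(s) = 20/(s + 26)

Pole is where denominator = 0: s + 26 = 0, so s = -26.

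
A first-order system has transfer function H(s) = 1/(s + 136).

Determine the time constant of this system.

For H(s) = 1/(s + 1/τ), the pole is at -1/τ = -136, so τ = 1/136 = 0.0074 s.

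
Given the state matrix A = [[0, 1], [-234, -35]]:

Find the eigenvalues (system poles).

det(A - λI) = λ² - (-35)λ + 234 = (λ - (-9))(λ - (-26)). Eigenvalues: -9, -26.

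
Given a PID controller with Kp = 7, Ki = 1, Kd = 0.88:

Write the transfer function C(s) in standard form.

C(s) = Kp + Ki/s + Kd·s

Substituting values: C(s) = 7 + 1/s + 0.88s = (0.88s² + 7s + 1)/s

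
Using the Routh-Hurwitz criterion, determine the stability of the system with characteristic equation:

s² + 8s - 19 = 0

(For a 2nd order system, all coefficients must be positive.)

Coefficients: 1, 8, -19. c=-19 not positive, so system is unstable.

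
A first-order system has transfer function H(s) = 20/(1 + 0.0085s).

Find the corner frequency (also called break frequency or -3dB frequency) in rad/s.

Corner frequency = 1/τ = 1/0.0085 = 117.647 rad/s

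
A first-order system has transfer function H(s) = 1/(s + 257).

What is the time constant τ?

For H(s) = 1/(s + 1/τ), the pole is at -1/τ = -257, so τ = 1/257 = 0.0039 s.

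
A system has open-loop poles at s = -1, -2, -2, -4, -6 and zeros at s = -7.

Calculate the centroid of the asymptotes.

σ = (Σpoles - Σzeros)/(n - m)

σ = (Σpoles - Σzeros)/(n - m) = (-15 - (-7))/(5 - 1) = -8/4 = -2.0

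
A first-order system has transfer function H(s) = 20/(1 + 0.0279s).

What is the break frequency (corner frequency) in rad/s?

Corner frequency = 1/τ = 1/0.0279 = 35.842 rad/s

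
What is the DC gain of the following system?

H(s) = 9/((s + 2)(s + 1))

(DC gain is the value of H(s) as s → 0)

DC gain = H(0) = 9/(2 × 1) = 9/2 = 4.5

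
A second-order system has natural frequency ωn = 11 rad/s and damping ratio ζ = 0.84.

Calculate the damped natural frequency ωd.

ωd = ωn√(1 - ζ²) = 11√(1 - 0.84²) = 5.97 rad/s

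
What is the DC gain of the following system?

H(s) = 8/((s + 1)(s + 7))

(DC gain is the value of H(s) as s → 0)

DC gain = H(0) = 8/(1 × 7) = 8/7 = 1.1429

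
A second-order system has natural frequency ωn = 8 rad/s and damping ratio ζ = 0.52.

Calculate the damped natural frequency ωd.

ωd = ωn√(1 - ζ²) = 8√(1 - 0.52²) = 6.83 rad/s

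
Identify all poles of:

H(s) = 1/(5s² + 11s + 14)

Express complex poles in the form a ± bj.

Discriminant = 11² - 4×5×14 = 121 - 280 = -159 < 0, so the poles are a complex conjugate pair s = (-11 ± j√159)/(2×5). Real part = -11/(2×5) = -11/10 = -1.1; imaginary part = ±√159/(2×5) ≈ 1.2610. Poles: s = -1.1 ± 1.2610j.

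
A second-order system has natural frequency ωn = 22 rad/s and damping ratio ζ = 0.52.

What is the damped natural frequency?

ωd = ωn√(1 - ζ²) = 22√(1 - 0.52²) = 18.79 rad/s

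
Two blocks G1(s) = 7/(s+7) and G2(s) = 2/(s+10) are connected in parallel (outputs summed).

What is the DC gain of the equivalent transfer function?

Parallel: G_eq = G1 + G2. DC gain = G1(0) + G2(0) = 7/7 + 2/10 = 1 + 0.2 = 1.2.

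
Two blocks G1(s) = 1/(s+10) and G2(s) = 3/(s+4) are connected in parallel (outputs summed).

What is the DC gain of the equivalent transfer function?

Parallel: G_eq = G1 + G2. DC gain = G1(0) + G2(0) = 1/10 + 3/4 = 0.1 + 0.75 = 0.85.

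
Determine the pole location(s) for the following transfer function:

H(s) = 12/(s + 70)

Pole is where denominator = 0: s + 70 = 0, so s = -70.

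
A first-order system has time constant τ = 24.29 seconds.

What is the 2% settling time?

For first-order system, 2% settling time ≈ 4τ = 4 × 24.29 = 97.16 s.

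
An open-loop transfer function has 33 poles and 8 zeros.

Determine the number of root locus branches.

Root locus has n branches where n = number of poles = 33.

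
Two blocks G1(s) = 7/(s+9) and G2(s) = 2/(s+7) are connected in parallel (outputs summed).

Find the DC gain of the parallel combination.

Parallel: G_eq = G1 + G2. DC gain = G1(0) + G2(0) = 7/9 + 2/7 = 0.7778 + 0.2857 = 1.0635.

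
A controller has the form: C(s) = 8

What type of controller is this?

This is a Proportional (P) controller.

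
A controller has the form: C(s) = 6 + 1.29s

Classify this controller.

This is a Proportional-Derivative (PD) controller.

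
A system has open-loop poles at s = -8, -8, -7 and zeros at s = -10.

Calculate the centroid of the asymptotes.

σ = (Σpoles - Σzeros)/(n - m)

σ = (Σpoles - Σzeros)/(n - m) = (-23 - (-10))/(3 - 1) = -13/2 = -6.5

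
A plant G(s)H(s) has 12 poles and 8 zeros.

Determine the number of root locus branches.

Root locus has n branches where n = number of poles = 12.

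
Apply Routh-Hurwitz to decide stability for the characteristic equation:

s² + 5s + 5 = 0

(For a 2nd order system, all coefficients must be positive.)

Coefficients: 1, 5, 5. All positive, so system is stable.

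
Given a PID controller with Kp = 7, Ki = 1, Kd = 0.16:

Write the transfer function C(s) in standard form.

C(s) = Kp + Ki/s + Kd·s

Substituting values: C(s) = 7 + 1/s + 0.16s = (0.16s² + 7s + 1)/s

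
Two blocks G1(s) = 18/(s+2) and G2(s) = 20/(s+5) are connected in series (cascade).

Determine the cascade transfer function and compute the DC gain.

Series: multiply transfer functions. G_eq = 18/(s+2) × 20/(s+5) = 360/((s+2)(s+5)). DC gain = 360/(2×5) = 36.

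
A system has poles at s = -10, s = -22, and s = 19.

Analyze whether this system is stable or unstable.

Pole(s) at s = 19 are not in the left half-plane. System is unstable.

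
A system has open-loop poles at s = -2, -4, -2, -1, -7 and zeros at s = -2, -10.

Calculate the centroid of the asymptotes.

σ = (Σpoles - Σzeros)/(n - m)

σ = (Σpoles - Σzeros)/(n - m) = (-16 - (-12))/(5 - 2) = -4/3 = -1.33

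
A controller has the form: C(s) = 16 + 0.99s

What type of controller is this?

This is a Proportional-Derivative (PD) controller.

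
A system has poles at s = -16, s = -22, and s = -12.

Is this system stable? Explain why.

All poles are in the left half-plane. System is stable.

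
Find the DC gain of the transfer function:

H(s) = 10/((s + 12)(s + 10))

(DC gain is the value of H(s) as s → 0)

DC gain = H(0) = 10/(12 × 10) = 10/120 = 0.0833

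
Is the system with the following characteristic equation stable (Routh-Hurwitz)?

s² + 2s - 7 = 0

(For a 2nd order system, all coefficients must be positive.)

Coefficients: 1, 2, -7. c=-7 not positive, so system is unstable.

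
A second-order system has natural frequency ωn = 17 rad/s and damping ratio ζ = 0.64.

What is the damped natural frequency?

ωd = ωn√(1 - ζ²) = 17√(1 - 0.64²) = 13.06 rad/s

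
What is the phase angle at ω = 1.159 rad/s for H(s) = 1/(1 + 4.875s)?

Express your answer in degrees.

Phase = -arctan(ωτ) = -arctan(1.159 × 4.875) = -80.0°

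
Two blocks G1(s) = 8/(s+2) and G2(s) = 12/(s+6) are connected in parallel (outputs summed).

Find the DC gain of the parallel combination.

Parallel: G_eq = G1 + G2. DC gain = G1(0) + G2(0) = 8/2 + 12/6 = 4 + 2 = 6.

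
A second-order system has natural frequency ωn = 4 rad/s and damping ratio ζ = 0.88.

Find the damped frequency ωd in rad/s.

ωd = ωn√(1 - ζ²) = 4√(1 - 0.88²) = 1.9 rad/s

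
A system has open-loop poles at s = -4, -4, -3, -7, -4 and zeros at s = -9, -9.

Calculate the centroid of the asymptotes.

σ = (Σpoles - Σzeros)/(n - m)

σ = (Σpoles - Σzeros)/(n - m) = (-22 - (-18))/(5 - 2) = -4/3 = -1.33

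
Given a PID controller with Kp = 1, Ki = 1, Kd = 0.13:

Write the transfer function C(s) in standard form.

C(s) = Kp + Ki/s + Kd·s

Substituting values: C(s) = 1 + 1/s + 0.13s = (0.13s² + s + 1)/s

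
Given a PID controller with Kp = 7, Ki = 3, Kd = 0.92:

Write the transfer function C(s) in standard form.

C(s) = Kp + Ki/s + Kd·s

Substituting values: C(s) = 7 + 3/s + 0.92s = (0.92s² + 7s + 3)/s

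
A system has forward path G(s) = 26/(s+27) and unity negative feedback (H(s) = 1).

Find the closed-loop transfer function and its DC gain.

T(s) = G/(1+GH) = [26/(s+27)] / [1 + 26/(s+27)] = 26/(s+27+26) = 26/(s+53). DC gain = 26/53 = 0.4906.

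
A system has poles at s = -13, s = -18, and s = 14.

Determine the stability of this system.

Pole(s) at s = 14 are not in the left half-plane. System is unstable.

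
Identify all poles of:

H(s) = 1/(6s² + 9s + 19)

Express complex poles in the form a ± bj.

Discriminant = 9² - 4×6×19 = 81 - 456 = -375 < 0, so the poles are a complex conjugate pair s = (-9 ± j√375)/(2×6). Real part = -9/(2×6) = -9/12 = -0.75; imaginary part = ±√375/(2×6) ≈ 1.6137. Poles: s = -0.75 ± 1.6137j.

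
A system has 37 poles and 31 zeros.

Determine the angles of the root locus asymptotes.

n - m = 37 - 31 = 6. Angles: θk = (2k + 1)·180°/6 = 30°, 90°, 150°, 210°, 270°, 330°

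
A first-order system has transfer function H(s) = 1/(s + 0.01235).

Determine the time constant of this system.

For H(s) = 1/(s + 1/τ), the pole is at -1/τ = -0.01235, so τ = 1/0.01235 = 80.97 s.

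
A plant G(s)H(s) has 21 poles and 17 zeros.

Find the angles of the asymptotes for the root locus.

n - m = 21 - 17 = 4. Angles: θk = (2k + 1)·180°/4 = 45°, 135°, 225°, 315°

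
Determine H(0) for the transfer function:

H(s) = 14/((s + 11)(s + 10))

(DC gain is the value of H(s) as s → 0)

DC gain = H(0) = 14/(11 × 10) = 14/110 = 0.1273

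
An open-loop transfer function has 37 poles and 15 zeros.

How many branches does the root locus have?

Root locus has n branches where n = number of poles = 37.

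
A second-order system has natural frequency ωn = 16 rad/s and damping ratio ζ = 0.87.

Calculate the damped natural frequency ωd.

ωd = ωn√(1 - ζ²) = 16√(1 - 0.87²) = 7.89 rad/s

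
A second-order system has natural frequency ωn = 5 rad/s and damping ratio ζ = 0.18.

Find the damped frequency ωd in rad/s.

ωd = ωn√(1 - ζ²) = 5√(1 - 0.18²) = 4.92 rad/s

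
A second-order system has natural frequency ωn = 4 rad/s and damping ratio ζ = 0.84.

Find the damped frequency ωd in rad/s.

ωd = ωn√(1 - ζ²) = 4√(1 - 0.84²) = 2.17 rad/s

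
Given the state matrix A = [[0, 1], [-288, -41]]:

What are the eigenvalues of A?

det(A - λI) = λ² - (-41)λ + 288 = (λ - (-32))(λ - (-9)). Eigenvalues: -32, -9.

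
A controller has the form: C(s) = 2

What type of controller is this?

This is a Proportional (P) controller.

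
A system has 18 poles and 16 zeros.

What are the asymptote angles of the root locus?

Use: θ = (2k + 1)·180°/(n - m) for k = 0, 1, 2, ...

n - m = 18 - 16 = 2. Angles: θk = (2k + 1)·180°/2 = 90°, 270°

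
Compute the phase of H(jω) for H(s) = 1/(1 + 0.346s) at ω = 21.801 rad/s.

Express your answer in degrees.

Phase = -arctan(ωτ) = -arctan(21.801 × 0.346) = -82.4°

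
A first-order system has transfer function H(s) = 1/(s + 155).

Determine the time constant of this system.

For H(s) = 1/(s + 1/τ), the pole is at -1/τ = -155, so τ = 1/155 = 0.0065 s.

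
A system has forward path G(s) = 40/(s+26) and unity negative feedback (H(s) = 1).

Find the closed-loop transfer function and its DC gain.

T(s) = G/(1+GH) = [40/(s+26)] / [1 + 40/(s+26)] = 40/(s+26+40) = 40/(s+66). DC gain = 40/66 = 0.6061.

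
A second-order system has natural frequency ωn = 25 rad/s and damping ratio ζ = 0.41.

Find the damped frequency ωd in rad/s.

ωd = ωn√(1 - ζ²) = 25√(1 - 0.41²) = 22.8 rad/s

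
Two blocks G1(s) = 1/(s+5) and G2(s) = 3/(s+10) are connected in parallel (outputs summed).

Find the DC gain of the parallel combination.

Parallel: G_eq = G1 + G2. DC gain = G1(0) + G2(0) = 1/5 + 3/10 = 0.2 + 0.3 = 0.5.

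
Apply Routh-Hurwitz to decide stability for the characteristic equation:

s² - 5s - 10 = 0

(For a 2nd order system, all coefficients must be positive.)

Coefficients: 1, -5, -10. b=-5, c=-10 not positive, so system is unstable.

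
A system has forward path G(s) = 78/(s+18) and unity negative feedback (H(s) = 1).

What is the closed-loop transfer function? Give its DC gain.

T(s) = G/(1+GH) = [78/(s+18)] / [1 + 78/(s+18)] = 78/(s+18+78) = 78/(s+96). DC gain = 78/96 = 0.8125.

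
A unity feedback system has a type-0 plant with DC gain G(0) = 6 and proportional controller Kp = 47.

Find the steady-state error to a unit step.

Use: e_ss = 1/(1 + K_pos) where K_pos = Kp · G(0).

K_pos = Kp · G(0) = 47 × 6 = 282. e_ss = 1/(1 + 282) = 0.0035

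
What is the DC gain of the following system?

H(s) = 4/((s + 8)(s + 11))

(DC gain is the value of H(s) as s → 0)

DC gain = H(0) = 4/(8 × 11) = 4/88 = 0.0455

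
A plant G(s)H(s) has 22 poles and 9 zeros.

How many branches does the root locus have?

Root locus has n branches where n = number of poles = 22.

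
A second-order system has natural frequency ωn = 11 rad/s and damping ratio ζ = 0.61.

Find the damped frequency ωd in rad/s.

ωd = ωn√(1 - ζ²) = 11√(1 - 0.61²) = 8.72 rad/s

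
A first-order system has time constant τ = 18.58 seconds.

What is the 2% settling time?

For first-order system, 2% settling time ≈ 4τ = 4 × 18.58 = 74.32 s.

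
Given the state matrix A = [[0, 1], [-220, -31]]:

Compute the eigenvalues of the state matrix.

det(A - λI) = λ² - (-31)λ + 220 = (λ - (-11))(λ - (-20)). Eigenvalues: -11, -20.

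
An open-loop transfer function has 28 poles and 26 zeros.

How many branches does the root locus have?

Root locus has n branches where n = number of poles = 28.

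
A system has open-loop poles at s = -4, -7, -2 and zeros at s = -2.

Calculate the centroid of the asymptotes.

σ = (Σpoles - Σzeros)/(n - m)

σ = (Σpoles - Σzeros)/(n - m) = (-13 - (-2))/(3 - 1) = -11/2 = -5.5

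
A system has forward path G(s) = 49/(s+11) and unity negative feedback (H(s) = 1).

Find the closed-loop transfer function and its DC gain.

T(s) = G/(1+GH) = [49/(s+11)] / [1 + 49/(s+11)] = 49/(s+11+49) = 49/(s+60). DC gain = 49/60 = 0.8167.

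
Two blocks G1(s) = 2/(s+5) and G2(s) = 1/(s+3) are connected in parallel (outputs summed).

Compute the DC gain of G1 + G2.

Parallel: G_eq = G1 + G2. DC gain = G1(0) + G2(0) = 2/5 + 1/3 = 0.4 + 0.3333 = 0.7333.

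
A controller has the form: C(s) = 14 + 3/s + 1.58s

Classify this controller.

This is a Proportional-Integral-Derivative (PID) controller.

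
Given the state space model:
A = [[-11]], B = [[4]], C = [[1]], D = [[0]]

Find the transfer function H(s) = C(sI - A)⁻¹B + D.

(sI - A)⁻¹ = 1/(s + 11). H(s) = 1 × 4/(s + 11) + 0 = 4/(s + 11).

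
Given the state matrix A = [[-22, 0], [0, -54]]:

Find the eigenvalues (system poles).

For diagonal matrix, eigenvalues are diagonal entries: λ₁ = -22, λ₂ = -54.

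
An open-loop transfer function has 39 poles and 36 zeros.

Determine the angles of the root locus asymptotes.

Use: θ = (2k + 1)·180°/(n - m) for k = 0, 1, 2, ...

n - m = 39 - 36 = 3. Angles: θk = (2k + 1)·180°/3 = 60°, 180°, 300°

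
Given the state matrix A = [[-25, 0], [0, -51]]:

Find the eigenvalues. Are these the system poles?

For diagonal matrix, eigenvalues are diagonal entries: λ₁ = -25, λ₂ = -51. Eigenvalues of A = system poles.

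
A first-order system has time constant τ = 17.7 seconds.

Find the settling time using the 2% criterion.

For first-order system, 2% settling time ≈ 4τ = 4 × 17.7 = 70.8 s.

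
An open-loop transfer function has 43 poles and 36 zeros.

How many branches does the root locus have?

Root locus has n branches where n = number of poles = 43.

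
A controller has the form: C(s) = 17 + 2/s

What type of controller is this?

This is a Proportional-Integral (PI) controller.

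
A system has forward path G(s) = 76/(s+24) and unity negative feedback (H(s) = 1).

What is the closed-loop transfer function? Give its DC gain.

T(s) = G/(1+GH) = [76/(s+24)] / [1 + 76/(s+24)] = 76/(s+24+76) = 76/(s+100). DC gain = 76/100 = 0.76.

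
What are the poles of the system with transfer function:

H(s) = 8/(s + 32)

Pole is where denominator = 0: s + 32 = 0, so s = -32.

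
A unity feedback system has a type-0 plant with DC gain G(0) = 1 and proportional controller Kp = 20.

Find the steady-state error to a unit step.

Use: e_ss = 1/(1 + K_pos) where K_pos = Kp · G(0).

K_pos = Kp · G(0) = 20 × 1 = 20. e_ss = 1/(1 + 20) = 0.0476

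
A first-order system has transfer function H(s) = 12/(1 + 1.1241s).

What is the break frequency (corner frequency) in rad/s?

Corner frequency = 1/τ = 1/1.1241 = 0.89 rad/s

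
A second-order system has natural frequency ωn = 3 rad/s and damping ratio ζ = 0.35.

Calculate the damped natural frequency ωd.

ωd = ωn√(1 - ζ²) = 3√(1 - 0.35²) = 2.81 rad/s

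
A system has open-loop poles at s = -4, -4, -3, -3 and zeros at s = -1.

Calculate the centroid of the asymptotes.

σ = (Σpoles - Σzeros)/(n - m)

σ = (Σpoles - Σzeros)/(n - m) = (-14 - (-1))/(4 - 1) = -13/3 = -4.33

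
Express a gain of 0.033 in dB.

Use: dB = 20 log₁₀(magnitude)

dB = 20 log₁₀(0.033) = -29.6 dB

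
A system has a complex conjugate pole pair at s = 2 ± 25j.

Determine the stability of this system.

Real part of poles is 2 (> 0, right half-plane). Unstable.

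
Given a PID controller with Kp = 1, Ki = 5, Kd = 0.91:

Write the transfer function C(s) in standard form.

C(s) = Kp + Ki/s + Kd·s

Substituting values: C(s) = 1 + 5/s + 0.91s = (0.91s² + s + 5)/s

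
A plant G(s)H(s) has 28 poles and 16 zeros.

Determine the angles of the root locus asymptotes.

n - m = 28 - 16 = 12. Angles: θk = (2k + 1)·180°/12 = 15°, 45°, 75°, 105°, 135°, 165°, 195°, 225°, 255°, 285°, 315°, 345°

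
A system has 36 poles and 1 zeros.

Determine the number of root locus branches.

Root locus has n branches where n = number of poles = 36.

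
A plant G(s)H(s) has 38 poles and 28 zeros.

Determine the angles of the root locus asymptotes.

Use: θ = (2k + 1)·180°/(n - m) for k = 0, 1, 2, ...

n - m = 38 - 28 = 10. Angles: θk = (2k + 1)·180°/10 = 18°, 54°, 90°, 126°, 162°, 198°, 234°, 270°, 306°, 342°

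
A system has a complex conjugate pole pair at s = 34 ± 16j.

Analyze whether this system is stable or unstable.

Real part of poles is 34 (> 0, right half-plane). Unstable.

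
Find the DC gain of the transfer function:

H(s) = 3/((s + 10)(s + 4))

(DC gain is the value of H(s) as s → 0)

DC gain = H(0) = 3/(10 × 4) = 3/40 = 0.075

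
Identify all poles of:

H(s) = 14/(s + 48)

Pole is where denominator = 0: s + 48 = 0, so s = -48.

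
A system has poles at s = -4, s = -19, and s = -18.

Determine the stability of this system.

All poles are in the left half-plane. System is stable.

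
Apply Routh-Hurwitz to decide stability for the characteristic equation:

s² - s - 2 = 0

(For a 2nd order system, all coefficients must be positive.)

Coefficients: 1, -1, -2. b=-1, c=-2 not positive, so system is unstable.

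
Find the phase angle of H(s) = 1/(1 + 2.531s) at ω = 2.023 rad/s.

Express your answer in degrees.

Phase = -arctan(ωτ) = -arctan(2.023 × 2.531) = -78.9°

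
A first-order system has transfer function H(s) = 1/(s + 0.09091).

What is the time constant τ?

For H(s) = 1/(s + 1/τ), the pole is at -1/τ = -0.09091, so τ = 1/0.09091 = 11 s.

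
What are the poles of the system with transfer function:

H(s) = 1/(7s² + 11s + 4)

Discriminant = 11² - 4×7×4 = 121 - 112 = 9 > 0, so two distinct real poles. Using quadratic formula: s = (-11 ± √9)/(2×7) = (-11 ± √9)/14, with √9 = 3. s₁ = -8/14 ≈ -0.5714, s₂ = -14/14 = -1. Poles: s₁ = -0.5714, s₂ = -1.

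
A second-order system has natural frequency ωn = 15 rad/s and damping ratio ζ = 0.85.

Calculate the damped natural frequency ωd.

ωd = ωn√(1 - ζ²) = 15√(1 - 0.85²) = 7.9 rad/s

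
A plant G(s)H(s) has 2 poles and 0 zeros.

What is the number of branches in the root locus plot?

Root locus has n branches where n = number of poles = 2.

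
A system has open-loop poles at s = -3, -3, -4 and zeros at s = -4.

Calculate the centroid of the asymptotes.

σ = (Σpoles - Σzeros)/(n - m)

σ = (Σpoles - Σzeros)/(n - m) = (-10 - (-4))/(3 - 1) = -6/2 = -3.0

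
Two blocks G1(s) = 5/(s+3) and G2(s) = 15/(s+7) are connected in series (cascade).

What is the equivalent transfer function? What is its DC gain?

Series: multiply transfer functions. G_eq = 5/(s+3) × 15/(s+7) = 75/((s+3)(s+7)). DC gain = 75/(3×7) = 3.5714.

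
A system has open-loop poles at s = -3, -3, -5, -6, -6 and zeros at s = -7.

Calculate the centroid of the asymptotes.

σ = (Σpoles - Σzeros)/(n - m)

σ = (Σpoles - Σzeros)/(n - m) = (-23 - (-7))/(5 - 1) = -16/4 = -4.0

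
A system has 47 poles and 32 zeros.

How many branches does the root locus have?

Root locus has n branches where n = number of poles = 47.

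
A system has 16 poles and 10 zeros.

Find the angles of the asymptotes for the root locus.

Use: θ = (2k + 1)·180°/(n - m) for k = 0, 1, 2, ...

n - m = 16 - 10 = 6. Angles: θk = (2k + 1)·180°/6 = 30°, 90°, 150°, 210°, 270°, 330°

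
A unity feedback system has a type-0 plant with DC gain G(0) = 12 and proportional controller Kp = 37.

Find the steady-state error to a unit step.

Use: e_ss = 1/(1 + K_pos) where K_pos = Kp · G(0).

K_pos = Kp · G(0) = 37 × 12 = 444. e_ss = 1/(1 + 444) = 0.0022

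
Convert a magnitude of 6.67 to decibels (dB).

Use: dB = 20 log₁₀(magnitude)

dB = 20 log₁₀(6.67) = 16.5 dB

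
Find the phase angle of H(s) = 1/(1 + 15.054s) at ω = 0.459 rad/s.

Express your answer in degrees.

Phase = -arctan(ωτ) = -arctan(0.459 × 15.054) = -81.8°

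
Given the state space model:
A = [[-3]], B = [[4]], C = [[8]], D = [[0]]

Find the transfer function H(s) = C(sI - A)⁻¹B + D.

(sI - A)⁻¹ = 1/(s + 3). H(s) = 8 × 4/(s + 3) + 0 = 32/(s + 3).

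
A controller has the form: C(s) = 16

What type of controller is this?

This is a Proportional (P) controller.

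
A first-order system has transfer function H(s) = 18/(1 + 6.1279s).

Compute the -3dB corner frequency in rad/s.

Corner frequency = 1/τ = 1/6.1279 = 0.163 rad/s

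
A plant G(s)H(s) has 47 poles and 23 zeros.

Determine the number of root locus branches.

Root locus has n branches where n = number of poles = 47.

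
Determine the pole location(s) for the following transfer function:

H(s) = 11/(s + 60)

Pole is where denominator = 0: s + 60 = 0, so s = -60.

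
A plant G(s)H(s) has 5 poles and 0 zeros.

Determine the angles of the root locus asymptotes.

n - m = 5 - 0 = 5. Angles: θk = (2k + 1)·180°/5 = 36°, 108°, 180°, 252°, 324°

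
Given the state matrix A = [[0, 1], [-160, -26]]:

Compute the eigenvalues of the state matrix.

det(A - λI) = λ² - (-26)λ + 160 = (λ - (-16))(λ - (-10)). Eigenvalues: -16, -10.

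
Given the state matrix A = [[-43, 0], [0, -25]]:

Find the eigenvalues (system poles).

For diagonal matrix, eigenvalues are diagonal entries: λ₁ = -43, λ₂ = -25.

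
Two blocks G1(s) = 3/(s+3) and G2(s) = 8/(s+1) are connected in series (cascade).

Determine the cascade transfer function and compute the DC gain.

Series: multiply transfer functions. G_eq = 3/(s+3) × 8/(s+1) = 24/((s+3)(s+1)). DC gain = 24/(3×1) = 8.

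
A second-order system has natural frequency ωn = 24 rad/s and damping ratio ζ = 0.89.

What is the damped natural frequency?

ωd = ωn√(1 - ζ²) = 24√(1 - 0.89²) = 10.94 rad/s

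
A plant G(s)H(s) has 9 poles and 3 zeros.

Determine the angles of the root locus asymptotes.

n - m = 9 - 3 = 6. Angles: θk = (2k + 1)·180°/6 = 30°, 90°, 150°, 210°, 270°, 330°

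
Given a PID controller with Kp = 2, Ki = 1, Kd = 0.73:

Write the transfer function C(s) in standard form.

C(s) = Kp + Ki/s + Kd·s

Substituting values: C(s) = 2 + 1/s + 0.73s = (0.73s² + 2s + 1)/s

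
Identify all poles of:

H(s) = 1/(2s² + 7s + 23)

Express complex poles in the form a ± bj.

Discriminant = 7² - 4×2×23 = 49 - 184 = -135 < 0, so the poles are a complex conjugate pair s = (-7 ± j√135)/(2×2). Real part = -7/(2×2) = -7/4 = -1.75; imaginary part = ±√135/(2×2) ≈ 2.9047. Poles: s = -1.75 ± 2.9047j.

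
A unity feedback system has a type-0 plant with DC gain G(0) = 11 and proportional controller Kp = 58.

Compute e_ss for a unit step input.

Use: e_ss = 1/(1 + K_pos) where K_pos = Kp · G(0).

K_pos = Kp · G(0) = 58 × 11 = 638. e_ss = 1/(1 + 638) = 0.0016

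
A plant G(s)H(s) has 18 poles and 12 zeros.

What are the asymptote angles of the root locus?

n - m = 18 - 12 = 6. Angles: θk = (2k + 1)·180°/6 = 30°, 90°, 150°, 210°, 270°, 330°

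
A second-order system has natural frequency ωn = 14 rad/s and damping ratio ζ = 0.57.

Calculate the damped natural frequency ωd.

ωd = ωn√(1 - ζ²) = 14√(1 - 0.57²) = 11.5 rad/s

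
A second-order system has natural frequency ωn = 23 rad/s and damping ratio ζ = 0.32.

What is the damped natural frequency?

ωd = ωn√(1 - ζ²) = 23√(1 - 0.32²) = 21.79 rad/s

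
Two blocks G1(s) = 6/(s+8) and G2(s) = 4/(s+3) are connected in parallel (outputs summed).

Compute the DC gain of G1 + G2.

Parallel: G_eq = G1 + G2. DC gain = G1(0) + G2(0) = 6/8 + 4/3 = 0.75 + 1.3333 = 2.0833.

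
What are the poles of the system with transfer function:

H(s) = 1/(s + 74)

Pole is where denominator = 0: s + 74 = 0, so s = -74.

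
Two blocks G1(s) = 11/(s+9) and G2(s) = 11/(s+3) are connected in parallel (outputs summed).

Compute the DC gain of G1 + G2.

Parallel: G_eq = G1 + G2. DC gain = G1(0) + G2(0) = 11/9 + 11/3 = 1.2222 + 3.6667 = 4.8889.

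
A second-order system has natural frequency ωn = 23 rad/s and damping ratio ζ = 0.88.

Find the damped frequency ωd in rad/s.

ωd = ωn√(1 - ζ²) = 23√(1 - 0.88²) = 10.92 rad/s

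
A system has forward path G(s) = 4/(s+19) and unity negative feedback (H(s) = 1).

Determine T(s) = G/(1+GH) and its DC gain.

T(s) = G/(1+GH) = [4/(s+19)] / [1 + 4/(s+19)] = 4/(s+19+4) = 4/(s+23). DC gain = 4/23 = 0.1739.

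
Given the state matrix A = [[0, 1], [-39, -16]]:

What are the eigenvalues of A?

det(A - λI) = λ² - (-16)λ + 39 = (λ - (-3))(λ - (-13)). Eigenvalues: -3, -13.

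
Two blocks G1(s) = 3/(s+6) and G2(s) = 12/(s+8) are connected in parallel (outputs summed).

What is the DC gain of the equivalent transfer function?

Parallel: G_eq = G1 + G2. DC gain = G1(0) + G2(0) = 3/6 + 12/8 = 0.5 + 1.5 = 2.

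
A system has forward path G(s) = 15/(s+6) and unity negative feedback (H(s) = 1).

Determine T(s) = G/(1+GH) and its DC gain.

T(s) = G/(1+GH) = [15/(s+6)] / [1 + 15/(s+6)] = 15/(s+6+15) = 15/(s+21). DC gain = 15/21 = 0.7143.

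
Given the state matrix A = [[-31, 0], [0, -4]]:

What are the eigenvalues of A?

For diagonal matrix, eigenvalues are diagonal entries: λ₁ = -31, λ₂ = -4.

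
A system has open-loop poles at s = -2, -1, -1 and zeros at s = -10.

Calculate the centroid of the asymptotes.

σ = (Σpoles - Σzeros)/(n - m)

σ = (Σpoles - Σzeros)/(n - m) = (-4 - (-10))/(3 - 1) = 6/2 = 3.0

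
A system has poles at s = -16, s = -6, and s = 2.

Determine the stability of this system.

Pole(s) at s = 2 are not in the left half-plane. System is unstable.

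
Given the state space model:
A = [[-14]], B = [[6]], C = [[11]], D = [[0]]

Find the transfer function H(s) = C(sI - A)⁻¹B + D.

(sI - A)⁻¹ = 1/(s + 14). H(s) = 11 × 6/(s + 14) + 0 = 66/(s + 14).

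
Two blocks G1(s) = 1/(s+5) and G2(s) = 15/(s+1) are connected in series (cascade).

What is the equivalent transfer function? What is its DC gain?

Series: multiply transfer functions. G_eq = 1/(s+5) × 15/(s+1) = 15/((s+5)(s+1)). DC gain = 15/(5×1) = 3.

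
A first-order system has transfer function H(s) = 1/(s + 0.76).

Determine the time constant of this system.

For H(s) = 1/(s + 1/τ), the pole is at -1/τ = -0.76, so τ = 1/0.76 = 1.3158 s.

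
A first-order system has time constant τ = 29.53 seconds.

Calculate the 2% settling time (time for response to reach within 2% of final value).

For first-order system, 2% settling time ≈ 4τ = 4 × 29.53 = 118.12 s.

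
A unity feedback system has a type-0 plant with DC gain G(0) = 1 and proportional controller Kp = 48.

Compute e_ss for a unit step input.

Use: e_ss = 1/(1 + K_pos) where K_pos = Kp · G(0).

K_pos = Kp · G(0) = 48 × 1 = 48. e_ss = 1/(1 + 48) = 0.0204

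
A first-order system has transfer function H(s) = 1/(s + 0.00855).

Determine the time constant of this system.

For H(s) = 1/(s + 1/τ), the pole is at -1/τ = -0.00855, so τ = 1/0.00855 = 117 s.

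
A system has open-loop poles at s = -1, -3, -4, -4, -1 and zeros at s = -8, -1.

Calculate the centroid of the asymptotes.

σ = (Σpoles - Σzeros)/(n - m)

σ = (Σpoles - Σzeros)/(n - m) = (-13 - (-9))/(5 - 2) = -4/3 = -1.33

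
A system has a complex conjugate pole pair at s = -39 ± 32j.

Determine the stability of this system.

Real part of poles is -39 (< 0, left half-plane). Stable.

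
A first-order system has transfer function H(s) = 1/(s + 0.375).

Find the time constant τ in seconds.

For H(s) = 1/(s + 1/τ), the pole is at -1/τ = -0.375, so τ = 1/0.375 = 2.6667 s.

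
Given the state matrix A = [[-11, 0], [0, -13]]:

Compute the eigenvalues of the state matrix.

For diagonal matrix, eigenvalues are diagonal entries: λ₁ = -11, λ₂ = -13.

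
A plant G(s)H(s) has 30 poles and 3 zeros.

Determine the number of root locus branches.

Root locus has n branches where n = number of poles = 30.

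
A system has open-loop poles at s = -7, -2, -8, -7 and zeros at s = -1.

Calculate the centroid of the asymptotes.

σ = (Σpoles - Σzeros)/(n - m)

σ = (Σpoles - Σzeros)/(n - m) = (-24 - (-1))/(4 - 1) = -23/3 = -7.67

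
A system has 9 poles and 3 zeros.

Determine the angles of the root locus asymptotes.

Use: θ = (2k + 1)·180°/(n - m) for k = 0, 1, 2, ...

n - m = 9 - 3 = 6. Angles: θk = (2k + 1)·180°/6 = 30°, 90°, 150°, 210°, 270°, 330°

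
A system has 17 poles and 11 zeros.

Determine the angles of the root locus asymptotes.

n - m = 17 - 11 = 6. Angles: θk = (2k + 1)·180°/6 = 30°, 90°, 150°, 210°, 270°, 330°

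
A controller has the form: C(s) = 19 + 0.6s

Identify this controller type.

This is a Proportional-Derivative (PD) controller.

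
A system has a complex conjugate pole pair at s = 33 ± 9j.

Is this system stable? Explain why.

Real part of poles is 33 (> 0, right half-plane). Unstable.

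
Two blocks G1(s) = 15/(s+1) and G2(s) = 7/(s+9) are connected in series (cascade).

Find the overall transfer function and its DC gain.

Series: multiply transfer functions. G_eq = 15/(s+1) × 7/(s+9) = 105/((s+1)(s+9)). DC gain = 105/(1×9) = 11.6667.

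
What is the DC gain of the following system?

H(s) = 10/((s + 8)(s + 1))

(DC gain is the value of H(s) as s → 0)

DC gain = H(0) = 10/(8 × 1) = 10/8 = 1.25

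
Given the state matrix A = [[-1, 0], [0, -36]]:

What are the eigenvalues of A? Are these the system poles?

For diagonal matrix, eigenvalues are diagonal entries: λ₁ = -1, λ₂ = -36. Eigenvalues of A = system poles.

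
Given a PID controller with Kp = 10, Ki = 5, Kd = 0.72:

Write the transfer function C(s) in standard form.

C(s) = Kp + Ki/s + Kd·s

Substituting values: C(s) = 10 + 5/s + 0.72s = (0.72s² + 10s + 5)/s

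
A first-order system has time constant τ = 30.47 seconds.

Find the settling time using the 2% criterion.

For first-order system, 2% settling time ≈ 4τ = 4 × 30.47 = 121.88 s.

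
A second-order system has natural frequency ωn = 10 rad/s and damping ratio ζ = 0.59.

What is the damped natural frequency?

ωd = ωn√(1 - ζ²) = 10√(1 - 0.59²) = 8.07 rad/s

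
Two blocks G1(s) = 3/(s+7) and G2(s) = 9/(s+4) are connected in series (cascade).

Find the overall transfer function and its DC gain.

Series: multiply transfer functions. G_eq = 3/(s+7) × 9/(s+4) = 27/((s+7)(s+4)). DC gain = 27/(7×4) = 0.9643.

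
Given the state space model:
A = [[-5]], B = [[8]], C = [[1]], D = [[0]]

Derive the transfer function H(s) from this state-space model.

(sI - A)⁻¹ = 1/(s + 5). H(s) = 1 × 8/(s + 5) + 0 = 8/(s + 5).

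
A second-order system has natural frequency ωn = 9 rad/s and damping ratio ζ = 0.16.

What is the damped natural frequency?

ωd = ωn√(1 - ζ²) = 9√(1 - 0.16²) = 8.88 rad/s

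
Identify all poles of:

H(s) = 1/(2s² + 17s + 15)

Discriminant = 17² - 4×2×15 = 289 - 120 = 169 > 0, so two distinct real poles. Using quadratic formula: s = (-17 ± √169)/(2×2) = (-17 ± √169)/4, with √169 = 13. s₁ = -4/4 = -1, s₂ = -30/4 = -7.5. Poles: s₁ = -1, s₂ = -7.5.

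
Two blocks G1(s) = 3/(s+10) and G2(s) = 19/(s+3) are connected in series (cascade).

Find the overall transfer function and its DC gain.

Series: multiply transfer functions. G_eq = 3/(s+10) × 19/(s+3) = 57/((s+10)(s+3)). DC gain = 57/(10×3) = 1.9.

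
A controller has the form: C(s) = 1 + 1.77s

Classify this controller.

This is a Proportional-Derivative (PD) controller.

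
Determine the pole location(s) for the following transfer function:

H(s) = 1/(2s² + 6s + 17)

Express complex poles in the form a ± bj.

Discriminant = 6² - 4×2×17 = 36 - 136 = -100 < 0, so the poles are a complex conjugate pair s = (-6 ± j√100)/(2×2). Real part = -6/(2×2) = -6/4 = -1.5; imaginary part = ±√100/(2×2) = 10/4 = 2.5. Poles: s = -1.5 ± 2.5j.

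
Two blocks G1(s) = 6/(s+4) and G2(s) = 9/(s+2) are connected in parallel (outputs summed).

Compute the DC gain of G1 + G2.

Parallel: G_eq = G1 + G2. DC gain = G1(0) + G2(0) = 6/4 + 9/2 = 1.5 + 4.5 = 6.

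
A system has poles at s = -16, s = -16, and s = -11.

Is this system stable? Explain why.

All poles are in the left half-plane. System is stable.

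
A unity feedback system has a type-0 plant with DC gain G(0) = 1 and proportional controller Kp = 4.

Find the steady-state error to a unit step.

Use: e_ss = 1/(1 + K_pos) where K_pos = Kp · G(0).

K_pos = Kp · G(0) = 4 × 1 = 4. e_ss = 1/(1 + 4) = 0.2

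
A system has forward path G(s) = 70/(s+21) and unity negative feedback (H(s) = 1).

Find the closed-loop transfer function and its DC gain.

T(s) = G/(1+GH) = [70/(s+21)] / [1 + 70/(s+21)] = 70/(s+21+70) = 70/(s+91). DC gain = 70/91 = 0.7692.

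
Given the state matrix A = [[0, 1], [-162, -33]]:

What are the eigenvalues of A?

det(A - λI) = λ² - (-33)λ + 162 = (λ - (-27))(λ - (-6)). Eigenvalues: -27, -6.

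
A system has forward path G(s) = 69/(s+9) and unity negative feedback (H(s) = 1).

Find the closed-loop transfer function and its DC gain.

T(s) = G/(1+GH) = [69/(s+9)] / [1 + 69/(s+9)] = 69/(s+9+69) = 69/(s+78). DC gain = 69/78 = 0.8846.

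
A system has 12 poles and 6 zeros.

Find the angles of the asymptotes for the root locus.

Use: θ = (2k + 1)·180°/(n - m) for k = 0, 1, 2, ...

n - m = 12 - 6 = 6. Angles: θk = (2k + 1)·180°/6 = 30°, 90°, 150°, 210°, 270°, 330°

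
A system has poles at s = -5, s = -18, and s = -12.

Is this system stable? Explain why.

All poles are in the left half-plane. System is stable.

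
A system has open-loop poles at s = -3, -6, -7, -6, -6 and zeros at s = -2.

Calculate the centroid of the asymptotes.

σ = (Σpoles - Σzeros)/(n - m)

σ = (Σpoles - Σzeros)/(n - m) = (-28 - (-2))/(5 - 1) = -26/4 = -6.5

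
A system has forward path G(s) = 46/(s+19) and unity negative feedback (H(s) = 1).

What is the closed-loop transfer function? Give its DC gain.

T(s) = G/(1+GH) = [46/(s+19)] / [1 + 46/(s+19)] = 46/(s+19+46) = 46/(s+65). DC gain = 46/65 = 0.7077.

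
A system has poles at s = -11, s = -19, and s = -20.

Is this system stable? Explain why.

All poles are in the left half-plane. System is stable.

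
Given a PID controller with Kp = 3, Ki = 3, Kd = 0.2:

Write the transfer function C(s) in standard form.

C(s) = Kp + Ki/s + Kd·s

Substituting values: C(s) = 3 + 3/s + 0.2s = (0.2s² + 3s + 3)/s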